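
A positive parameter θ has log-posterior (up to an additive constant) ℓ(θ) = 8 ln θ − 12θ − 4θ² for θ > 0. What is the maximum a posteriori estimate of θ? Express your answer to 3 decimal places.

ℓ'(θ) = 8/θ − 12 − 8θ. Setting this to zero and multiplying by θ: 8θ² + 12θ − 8 = 0.
θ = (−12 + √(12² + 4·8·8)) / (2·8) = (−12 + √400) / 16 = (−12 + 20)/16 = 1/2.
ℓ''(θ) = −8/θ² − 8 < 0, confirming a maximum.

θ̂_MAP = 0.500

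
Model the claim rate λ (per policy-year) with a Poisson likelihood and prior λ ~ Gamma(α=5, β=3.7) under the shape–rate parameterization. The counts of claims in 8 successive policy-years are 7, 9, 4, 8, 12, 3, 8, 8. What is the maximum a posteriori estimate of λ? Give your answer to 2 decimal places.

λ̂_MAP = 5.38

Σxᵢ = 7+9+4+8+12+3+8+8 = 59, with n = 8.
Posterior ∝ λ^4e^(−3.7λ) · λ^59e^(−8λ) = λ^63e^(−11.7λ), i.e. Gamma(shape=64, rate=11.7).
The mode of a Gamma(a, b) with a ≥ 1 (shape–rate) is (a−1)/b = 63/11.7 ≈ 5.38.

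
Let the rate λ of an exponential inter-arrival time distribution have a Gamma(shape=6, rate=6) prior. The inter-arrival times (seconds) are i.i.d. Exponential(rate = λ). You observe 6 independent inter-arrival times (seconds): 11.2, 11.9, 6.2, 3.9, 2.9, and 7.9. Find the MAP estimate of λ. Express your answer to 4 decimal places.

The Exponential(rate=λ) likelihood is ∝ λ^n e^(−λΣtᵢ). Here n = 6 and Σtᵢ = 11.2 + 11.9 + 6.2 + 3.9 + 2.9 + 7.9 = 44.
Posterior ∝ λ^5e^(−6λ) · λ^6e^(−44λ) = λ^11e^(−50λ), i.e. Gamma(12, 50).
Mode = (a−1)/b = 11/50 ≈ 0.2200.

λ̂_MAP = 0.2200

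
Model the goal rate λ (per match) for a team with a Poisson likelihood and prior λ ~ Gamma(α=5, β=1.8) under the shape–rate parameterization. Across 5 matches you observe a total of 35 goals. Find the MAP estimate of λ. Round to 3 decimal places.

λ̂_MAP = 5.735

Σxᵢ = 35, n = 5.
Posterior ∝ λ^4e^(−1.8λ) · λ^35e^(−5λ) = λ^39e^(−6.8λ), i.e. Gamma(shape=40, rate=6.8).
The mode of a Gamma(a, b) with a ≥ 1 (shape–rate) is (a−1)/b = 39/6.8 ≈ 5.735.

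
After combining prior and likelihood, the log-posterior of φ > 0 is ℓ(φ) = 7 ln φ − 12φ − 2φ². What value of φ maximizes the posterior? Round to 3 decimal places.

ℓ'(φ) = 7/φ − 12 − 4φ. Setting this to zero and multiplying by φ: 4φ² + 12φ − 7 = 0.
φ = (−12 + √(12² + 4·4·7)) / (2·4) = (−12 + √256) / 8 = (−12 + 16)/8 = 1/2.
ℓ''(φ) = −7/φ² − 4 < 0, confirming a maximum.

φ̂_MAP = 0.500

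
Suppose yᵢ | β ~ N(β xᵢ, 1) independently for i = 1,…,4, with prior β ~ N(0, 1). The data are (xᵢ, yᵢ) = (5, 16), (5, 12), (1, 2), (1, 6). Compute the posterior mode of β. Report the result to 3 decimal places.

log p(β | y) = −Σ(yᵢ − βxᵢ)²/(2·1) − β²/(2·1) + const.
Setting the derivative to zero: Σxᵢ(yᵢ − βxᵢ)/1 − β/1 = 0, so β = Σxᵢyᵢ / (Σxᵢ² + σ²/τ²).
Σxᵢyᵢ = 5·16 + 5·12 + 1·2 + 1·6 = 148; Σxᵢ² = 52; σ²/τ² = 1.
β̂_MAP = 148 / (52 + 1) = 148/53 ≈ 2.792.

β̂_MAP = 2.792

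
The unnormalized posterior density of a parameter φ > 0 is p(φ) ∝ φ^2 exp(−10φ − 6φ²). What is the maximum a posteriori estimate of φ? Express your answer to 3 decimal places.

φ̂_MAP = 0.167

ℓ'(φ) = 2/φ − 10 − 12φ. Setting this to zero and multiplying by φ: 12φ² + 10φ − 2 = 0.
φ = (−10 + √(10² + 4·12·2)) / (2·12) = (−10 + √196) / 24 = (−10 + 14)/24 = 1/6.
ℓ''(φ) = −2/φ² − 12 < 0, confirming a maximum.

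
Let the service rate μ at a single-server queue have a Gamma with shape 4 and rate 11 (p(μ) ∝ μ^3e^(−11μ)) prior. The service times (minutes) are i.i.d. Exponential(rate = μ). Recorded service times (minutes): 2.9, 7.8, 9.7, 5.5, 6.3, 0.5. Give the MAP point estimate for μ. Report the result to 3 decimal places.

μ̂_MAP = 0.206

The Exponential(rate=μ) likelihood is ∝ μ^n e^(−μΣtᵢ). Here n = 6 and Σtᵢ = 2.9 + 7.8 + 9.7 + 5.5 + 6.3 + 0.5 = 32.7.
Posterior ∝ μ^3e^(−11μ) · μ^6e^(−32.7μ) = μ^9e^(−43.7μ), i.e. Gamma(10, 43.7).
Mode = (a−1)/b = 9/43.7 ≈ 0.206.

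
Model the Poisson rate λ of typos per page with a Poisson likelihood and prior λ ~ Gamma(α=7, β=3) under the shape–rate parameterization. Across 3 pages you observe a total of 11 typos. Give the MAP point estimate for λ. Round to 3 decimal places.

λ̂_MAP = 2.833

Σxᵢ = 11, n = 3.
Posterior ∝ λ^6e^(−3λ) · λ^11e^(−3λ) = λ^17e^(−6λ), i.e. Gamma(shape=18, rate=6).
The mode of a Gamma(a, b) with a ≥ 1 (shape–rate) is (a−1)/b = 17/6 ≈ 2.833.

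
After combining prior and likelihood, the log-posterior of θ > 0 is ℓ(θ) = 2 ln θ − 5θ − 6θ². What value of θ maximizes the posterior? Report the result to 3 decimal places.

θ̂_MAP = 0.250

ℓ'(θ) = 2/θ − 5 − 12θ. Setting this to zero and multiplying by θ: 12θ² + 5θ − 2 = 0.
θ = (−5 + √(5² + 4·12·2)) / (2·12) = (−5 + √121) / 24 = (−5 + 11)/24 = 1/4.
ℓ''(θ) = −2/θ² − 12 < 0, confirming a maximum.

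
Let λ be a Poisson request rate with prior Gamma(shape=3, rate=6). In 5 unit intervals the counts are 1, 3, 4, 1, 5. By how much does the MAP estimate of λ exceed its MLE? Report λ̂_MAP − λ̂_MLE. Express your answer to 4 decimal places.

Σxᵢ = 14. Posterior is Gamma(17, 11); MAP = (17−1)/11 = 16/11 ≈ 1.45455.
MLE = x̄ = 14/5 ≈ 2.80000.
Difference = 16/11 − 14/5 = -74/55 ≈ -1.3455.

MAP − MLE = -1.3455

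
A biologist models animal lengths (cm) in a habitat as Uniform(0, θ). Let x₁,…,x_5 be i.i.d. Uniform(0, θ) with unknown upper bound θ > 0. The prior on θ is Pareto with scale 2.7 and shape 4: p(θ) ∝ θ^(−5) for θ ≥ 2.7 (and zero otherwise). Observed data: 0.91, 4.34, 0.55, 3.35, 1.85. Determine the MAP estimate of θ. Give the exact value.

The Uniform(0, θ) likelihood is θ^(−n) for θ ≥ max(xᵢ), zero otherwise. Here max(xᵢ) = 4.34.
Posterior ∝ θ^(−5) · θ^(−5) = θ^(−10) on θ ≥ max(2.7, 4.34) = 4.34.
This density is strictly decreasing in θ, so the posterior mode lies at the lower boundary of the support.

θ̂_MAP = 4.34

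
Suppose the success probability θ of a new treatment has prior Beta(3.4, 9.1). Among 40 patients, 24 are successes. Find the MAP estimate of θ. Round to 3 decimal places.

θ̂_MAP = 0.523

Prior: Beta(3.4, 9.1).
Data: 24 successes in 40 trials. The binomial likelihood contributes θ^24(1−θ)^16, so the posterior is Beta(3.4+24, 9.1+16) = Beta(27.4, 25.1).
For Beta(a, b) with a, b > 1 the mode is (a−1)/(a+b−2) = 26.4/50.5 ≈ 0.523.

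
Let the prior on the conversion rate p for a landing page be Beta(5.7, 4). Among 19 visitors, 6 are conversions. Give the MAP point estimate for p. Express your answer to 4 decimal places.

Prior: Beta(5.7, 4).
Data: 6 successes in 19 trials. The binomial likelihood contributes p^6(1−p)^13, so the posterior is Beta(5.7+6, 4+13) = Beta(11.7, 17).
For Beta(a, b) with a, b > 1 the mode is (a−1)/(a+b−2) = 10.7/26.7 ≈ 0.4007.

p̂_MAP = 0.4007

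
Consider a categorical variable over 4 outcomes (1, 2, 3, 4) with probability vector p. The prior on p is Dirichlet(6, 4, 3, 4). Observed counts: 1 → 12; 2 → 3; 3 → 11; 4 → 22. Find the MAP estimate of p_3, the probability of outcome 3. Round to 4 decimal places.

The posterior is Dirichlet(αᵢ + nᵢ) = Dirichlet(18, 7, 14, 26).
For a Dirichlet(a₁,…,a_K) with all aᵢ > 1, the mode has j-th component (aⱼ − 1)/(Σaᵢ − K).
Here Σaᵢ = 65 and K = 4, so p_3 = (14 − 1)/(65 − 4) = 13/61 ≈ 0.2131.

MAP estimate: 0.2131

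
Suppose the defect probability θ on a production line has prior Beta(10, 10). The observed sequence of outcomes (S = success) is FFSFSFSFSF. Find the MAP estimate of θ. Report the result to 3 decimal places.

θ̂_MAP = 0.464

Prior: Beta(10, 10).
Data: 4 successes in 10 trials (from the sequence). The binomial likelihood contributes θ^4(1−θ)^6, so the posterior is Beta(10+4, 10+6) = Beta(14, 16).
For Beta(a, b) with a, b > 1 the mode is (a−1)/(a+b−2) = 13/28 ≈ 0.464.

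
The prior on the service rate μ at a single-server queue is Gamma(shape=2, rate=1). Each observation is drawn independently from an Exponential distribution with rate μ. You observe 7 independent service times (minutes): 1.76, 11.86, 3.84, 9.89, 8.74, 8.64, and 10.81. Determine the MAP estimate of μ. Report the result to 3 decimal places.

μ̂_MAP = 0.141

The Exponential(rate=μ) likelihood is ∝ μ^n e^(−μΣtᵢ). Here n = 7 and Σtᵢ = 1.76 + 11.86 + 3.84 + 9.89 + 8.74 + 8.64 + 10.81 = 55.54.
Posterior ∝ μe^(−1μ) · μ^7e^(−55.54μ) = μ^8e^(−56.54μ), i.e. Gamma(9, 56.54).
Mode = (a−1)/b = 8/56.54 ≈ 0.141.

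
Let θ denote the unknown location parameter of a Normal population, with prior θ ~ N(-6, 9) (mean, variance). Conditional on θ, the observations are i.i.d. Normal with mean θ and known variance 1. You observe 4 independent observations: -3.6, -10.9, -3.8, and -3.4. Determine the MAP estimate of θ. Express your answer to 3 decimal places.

θ̂_MAP = -5.441

n = 4; x̄ = ((-3.6) + (-10.9) + (-3.8) + (-3.4))/4 = -21.7/4 = -5.425.
For a Normal prior and Normal likelihood with known variance, the posterior is Normal; its mode equals its mean, the precision-weighted average.
Prior precision 1/σ₀² = 1/9; data precision n/σ² = 4/1 = 4.
θ̂ = ((1/9)·(-6) + 4·(-5.425)) / (1/9 + 4) = (-671/30)/(37/9) = -2013/370 ≈ -5.441.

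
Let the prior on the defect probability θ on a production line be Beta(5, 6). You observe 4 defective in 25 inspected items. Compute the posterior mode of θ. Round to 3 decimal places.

θ̂_MAP = 0.235

Prior: Beta(5, 6).
Data: 4 successes in 25 trials. The binomial likelihood contributes θ^4(1−θ)^21, so the posterior is Beta(5+4, 6+21) = Beta(9, 27).
For Beta(a, b) with a, b > 1 the mode is (a−1)/(a+b−2) = 8/34 ≈ 0.235.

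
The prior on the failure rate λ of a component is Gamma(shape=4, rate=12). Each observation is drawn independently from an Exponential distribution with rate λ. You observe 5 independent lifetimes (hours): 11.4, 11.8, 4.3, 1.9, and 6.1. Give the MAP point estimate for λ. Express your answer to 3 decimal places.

The Exponential(rate=λ) likelihood is ∝ λ^n e^(−λΣtᵢ). Here n = 5 and Σtᵢ = 11.4 + 11.8 + 4.3 + 1.9 + 6.1 = 35.5.
Posterior ∝ λ^3e^(−12λ) · λ^5e^(−35.5λ) = λ^8e^(−47.5λ), i.e. Gamma(9, 47.5).
Mode = (a−1)/b = 8/47.5 ≈ 0.168.

λ̂_MAP = 0.168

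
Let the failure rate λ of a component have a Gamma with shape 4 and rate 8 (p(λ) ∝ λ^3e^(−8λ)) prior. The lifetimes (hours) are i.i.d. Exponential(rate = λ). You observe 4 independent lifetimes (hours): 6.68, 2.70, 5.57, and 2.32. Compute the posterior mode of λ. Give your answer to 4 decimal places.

λ̂_MAP = 0.2770

The Exponential(rate=λ) likelihood is ∝ λ^n e^(−λΣtᵢ). Here n = 4 and Σtᵢ = 6.68 + 2.70 + 5.57 + 2.32 = 17.27.
Posterior ∝ λ^3e^(−8λ) · λ^4e^(−17.27λ) = λ^7e^(−25.27λ), i.e. Gamma(8, 25.27).
Mode = (a−1)/b = 7/25.27 ≈ 0.2770.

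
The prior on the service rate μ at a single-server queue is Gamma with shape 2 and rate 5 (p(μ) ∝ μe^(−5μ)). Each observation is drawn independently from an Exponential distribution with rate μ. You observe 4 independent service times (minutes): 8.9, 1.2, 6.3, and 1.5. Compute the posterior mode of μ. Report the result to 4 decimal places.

μ̂_MAP = 0.2183

The Exponential(rate=μ) likelihood is ∝ μ^n e^(−μΣtᵢ). Here n = 4 and Σtᵢ = 8.9 + 1.2 + 6.3 + 1.5 = 17.9.
Posterior ∝ μe^(−5μ) · μ^4e^(−17.9μ) = μ^5e^(−22.9μ), i.e. Gamma(6, 22.9).
Mode = (a−1)/b = 5/22.9 ≈ 0.2183.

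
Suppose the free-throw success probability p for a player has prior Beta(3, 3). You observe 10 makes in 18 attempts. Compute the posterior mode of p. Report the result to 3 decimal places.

p̂_MAP = 0.545

Prior: Beta(3, 3).
Data: 10 successes in 18 trials. The binomial likelihood contributes p^10(1−p)^8, so the posterior is Beta(3+10, 3+8) = Beta(13, 11).
For Beta(a, b) with a, b > 1 the mode is (a−1)/(a+b−2) = 12/22 ≈ 0.545.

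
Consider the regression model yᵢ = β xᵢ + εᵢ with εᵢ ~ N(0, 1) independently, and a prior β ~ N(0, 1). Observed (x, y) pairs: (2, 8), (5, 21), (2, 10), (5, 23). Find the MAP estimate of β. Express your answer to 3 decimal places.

β̂_MAP = 4.339

log p(β | y) = −Σ(yᵢ − βxᵢ)²/(2·1) − β²/(2·1) + const.
Setting the derivative to zero: Σxᵢ(yᵢ − βxᵢ)/1 − β/1 = 0, so β = Σxᵢyᵢ / (Σxᵢ² + σ²/τ²).
Σxᵢyᵢ = 2·8 + 5·21 + 2·10 + 5·23 = 256; Σxᵢ² = 58; σ²/τ² = 1.
β̂_MAP = 256 / (58 + 1) = 256/59 ≈ 4.339.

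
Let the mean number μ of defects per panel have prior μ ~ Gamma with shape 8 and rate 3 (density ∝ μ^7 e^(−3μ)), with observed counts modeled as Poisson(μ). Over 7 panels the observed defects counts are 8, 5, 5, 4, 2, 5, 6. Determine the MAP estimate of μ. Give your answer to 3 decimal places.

Σxᵢ = 8+5+5+4+2+5+6 = 35, with n = 7.
Posterior ∝ μ^7e^(−3μ) · μ^35e^(−7μ) = μ^42e^(−10μ), i.e. Gamma(shape=43, rate=10).
The mode of a Gamma(a, b) with a ≥ 1 (shape–rate) is (a−1)/b = 42/10 ≈ 4.200.

μ̂_MAP = 4.200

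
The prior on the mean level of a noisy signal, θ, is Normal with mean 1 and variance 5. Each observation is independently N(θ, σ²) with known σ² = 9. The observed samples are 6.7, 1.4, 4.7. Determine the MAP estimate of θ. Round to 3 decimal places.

θ̂_MAP = 3.042

n = 3; x̄ = (6.7 + 1.4 + 4.7)/3 = 12.8/3 = 64/15 ≈ 4.2667.
For a Normal prior and Normal likelihood with known variance, the posterior is Normal; its mode equals its mean, the precision-weighted average.
Prior precision 1/σ₀² = 1/5 = 0.2; data precision n/σ² = 3/9 = 1/3.
θ̂ = (0.2·1 + (1/3)·(64/15)) / (0.2 + 1/3) = (73/45)/(8/15) = 73/24 ≈ 3.042.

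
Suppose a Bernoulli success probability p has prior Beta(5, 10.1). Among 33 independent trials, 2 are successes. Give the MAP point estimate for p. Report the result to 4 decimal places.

p̂_MAP = 0.1302

Prior: Beta(5, 10.1).
Data: 2 successes in 33 trials. The binomial likelihood contributes p^2(1−p)^31, so the posterior is Beta(5+2, 10.1+31) = Beta(7, 41.1).
For Beta(a, b) with a, b > 1 the mode is (a−1)/(a+b−2) = 6/46.1 ≈ 0.1302.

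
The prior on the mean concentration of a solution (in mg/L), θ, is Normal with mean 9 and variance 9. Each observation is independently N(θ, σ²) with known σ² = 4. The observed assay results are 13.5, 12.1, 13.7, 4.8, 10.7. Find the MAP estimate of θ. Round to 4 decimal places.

θ̂_MAP = 10.8000

n = 5; x̄ = (13.5 + 12.1 + 13.7 + 4.8 + 10.7)/5 = 54.8/5 = 10.96.
For a Normal prior and Normal likelihood with known variance, the posterior is Normal; its mode equals its mean, the precision-weighted average.
Prior precision 1/σ₀² = 1/9; data precision n/σ² = 5/4 = 1.25.
θ̂ = ((1/9)·9 + 1.25·10.96) / (1/9 + 1.25) = 14.7/(49/36) = 10.8000.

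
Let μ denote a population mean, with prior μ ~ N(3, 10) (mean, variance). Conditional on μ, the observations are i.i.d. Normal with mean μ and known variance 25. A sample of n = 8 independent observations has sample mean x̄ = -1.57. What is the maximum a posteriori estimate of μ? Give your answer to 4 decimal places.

n = 8, x̄ = -1.57.
For a Normal prior and Normal likelihood with known variance, the posterior is Normal; its mode equals its mean, the precision-weighted average.
Prior precision 1/σ₀² = 1/10 = 0.1; data precision n/σ² = 8/25 = 0.32.
μ̂ = (0.1·3 + 0.32·(-1.57)) / (0.1 + 0.32) = (-0.2024)/0.42 = -253/525 ≈ -0.4819.

μ̂_MAP = -0.4819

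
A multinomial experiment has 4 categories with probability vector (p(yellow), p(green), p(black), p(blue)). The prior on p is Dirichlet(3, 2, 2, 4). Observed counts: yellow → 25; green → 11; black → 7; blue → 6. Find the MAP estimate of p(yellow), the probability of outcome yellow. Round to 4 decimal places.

The posterior is Dirichlet(αᵢ + nᵢ) = Dirichlet(28, 13, 9, 10).
For a Dirichlet(a₁,…,a_K) with all aᵢ > 1, the mode has j-th component (aⱼ − 1)/(Σaᵢ − K).
Here Σaᵢ = 60 and K = 4, so p(yellow) = (28 − 1)/(60 − 4) = 27/56 ≈ 0.4821.

MAP estimate of p(yellow) = 0.4821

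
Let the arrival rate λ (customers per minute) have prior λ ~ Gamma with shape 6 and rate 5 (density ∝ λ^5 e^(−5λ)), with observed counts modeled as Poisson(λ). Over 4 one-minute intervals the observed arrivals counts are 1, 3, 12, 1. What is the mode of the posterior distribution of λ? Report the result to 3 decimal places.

Σxᵢ = 1+3+12+1 = 17, with n = 4.
Posterior ∝ λ^5e^(−5λ) · λ^17e^(−4λ) = λ^22e^(−9λ), i.e. Gamma(shape=23, rate=9).
The mode of a Gamma(a, b) with a ≥ 1 (shape–rate) is (a−1)/b = 22/9 ≈ 2.444.

λ̂_MAP = 2.444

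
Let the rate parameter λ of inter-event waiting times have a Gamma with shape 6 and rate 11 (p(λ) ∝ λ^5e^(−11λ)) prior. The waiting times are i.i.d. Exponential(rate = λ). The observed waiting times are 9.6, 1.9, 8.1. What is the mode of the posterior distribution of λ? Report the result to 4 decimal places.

The Exponential(rate=λ) likelihood is ∝ λ^n e^(−λΣtᵢ). Here n = 3 and Σtᵢ = 9.6 + 1.9 + 8.1 = 19.6.
Posterior ∝ λ^5e^(−11λ) · λ^3e^(−19.6λ) = λ^8e^(−30.6λ), i.e. Gamma(9, 30.6).
Mode = (a−1)/b = 8/30.6 ≈ 0.2614.

λ̂_MAP = 0.2614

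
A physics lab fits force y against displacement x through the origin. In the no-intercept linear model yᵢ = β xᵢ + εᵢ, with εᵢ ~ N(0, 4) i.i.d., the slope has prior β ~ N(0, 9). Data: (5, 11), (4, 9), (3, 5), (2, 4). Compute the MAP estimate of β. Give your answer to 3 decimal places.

log p(β | y) = −Σ(yᵢ − βxᵢ)²/(2·4) − β²/(2·9) + const.
Setting the derivative to zero: Σxᵢ(yᵢ − βxᵢ)/4 − β/9 = 0, so β = Σxᵢyᵢ / (Σxᵢ² + σ²/τ²).
Σxᵢyᵢ = 5·11 + 4·9 + 3·5 + 2·4 = 114; Σxᵢ² = 54; σ²/τ² = 4/9.
β̂_MAP = 114 / (54 + 4/9) = 114/(490/9) = 513/245 ≈ 2.094.

β̂_MAP = 2.094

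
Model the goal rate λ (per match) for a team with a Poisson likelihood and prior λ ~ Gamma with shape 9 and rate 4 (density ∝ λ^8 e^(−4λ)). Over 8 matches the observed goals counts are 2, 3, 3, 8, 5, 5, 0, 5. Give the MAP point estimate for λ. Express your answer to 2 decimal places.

Σxᵢ = 2+3+3+8+5+5+0+5 = 31, with n = 8.
Posterior ∝ λ^8e^(−4λ) · λ^31e^(−8λ) = λ^39e^(−12λ), i.e. Gamma(shape=40, rate=12).
The mode of a Gamma(a, b) with a ≥ 1 (shape–rate) is (a−1)/b = 39/12 ≈ 3.25.

λ̂_MAP = 3.25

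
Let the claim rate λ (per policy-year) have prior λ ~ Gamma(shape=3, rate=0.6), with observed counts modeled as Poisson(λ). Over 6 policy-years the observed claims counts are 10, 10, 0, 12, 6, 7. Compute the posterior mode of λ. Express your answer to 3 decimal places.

Σxᵢ = 10+10+0+12+6+7 = 45, with n = 6.
Posterior ∝ λ^2e^(−0.6λ) · λ^45e^(−6λ) = λ^47e^(−6.6λ), i.e. Gamma(shape=48, rate=6.6).
The mode of a Gamma(a, b) with a ≥ 1 (shape–rate) is (a−1)/b = 47/6.6 ≈ 7.121.

λ̂_MAP = 7.121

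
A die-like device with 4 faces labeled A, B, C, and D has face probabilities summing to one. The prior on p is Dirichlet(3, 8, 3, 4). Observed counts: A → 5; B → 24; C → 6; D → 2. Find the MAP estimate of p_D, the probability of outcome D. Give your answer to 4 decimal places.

MAP estimate of p_D = 0.0980

The posterior is Dirichlet(αᵢ + nᵢ) = Dirichlet(8, 32, 9, 6).
For a Dirichlet(a₁,…,a_K) with all aᵢ > 1, the mode has j-th component (aⱼ − 1)/(Σaᵢ − K).
Here Σaᵢ = 55 and K = 4, so p_D = (6 − 1)/(55 − 4) = 5/51 ≈ 0.0980.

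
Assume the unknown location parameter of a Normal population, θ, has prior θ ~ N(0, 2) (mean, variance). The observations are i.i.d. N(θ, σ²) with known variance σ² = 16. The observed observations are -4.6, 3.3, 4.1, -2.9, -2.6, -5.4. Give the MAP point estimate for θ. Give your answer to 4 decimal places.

θ̂_MAP = -0.5786

n = 6; x̄ = ((-4.6) + 3.3 + 4.1 + (-2.9) + (-2.6) + (-5.4))/6 = -8.1/6 = -1.35.
For a Normal prior and Normal likelihood with known variance, the posterior is Normal; its mode equals its mean, the precision-weighted average.
Prior precision 1/σ₀² = 1/2 = 0.5; data precision n/σ² = 6/16 = 0.375.
θ̂ = (0.5·0 + 0.375·(-1.35)) / (0.5 + 0.375) = (-0.50625)/0.875 = -81/140 ≈ -0.5786.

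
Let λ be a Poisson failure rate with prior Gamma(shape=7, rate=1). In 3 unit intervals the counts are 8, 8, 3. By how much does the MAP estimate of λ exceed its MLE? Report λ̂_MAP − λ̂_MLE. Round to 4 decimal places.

MAP − MLE = -0.0833

Σxᵢ = 19. Posterior is Gamma(26, 4); MAP = (26−1)/4 = 25/4 ≈ 6.25000.
MLE = x̄ = 19/3 ≈ 6.33333.
Difference = 25/4 − 19/3 = -1/12 ≈ -0.0833.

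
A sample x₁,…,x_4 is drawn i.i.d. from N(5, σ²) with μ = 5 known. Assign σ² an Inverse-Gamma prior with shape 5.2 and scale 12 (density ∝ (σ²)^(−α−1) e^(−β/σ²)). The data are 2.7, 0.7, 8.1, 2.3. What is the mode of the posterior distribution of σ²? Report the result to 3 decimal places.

σ̂²_MAP = 3.944

Sum of squared deviations about the known mean: SS = (2.7−5)² + (0.7−5)² + (8.1−5)² + (2.3−5)² = 40.68.
The Normal likelihood contributes (σ²)^(−n/2) exp(−SS/(2σ²)), so the posterior is Inverse-Gamma(α + n/2, β + SS/2) = Inverse-Gamma(7.2, 32.34).
The mode of Inverse-Gamma(a, b) is b/(a+1) = 32.34/8.2 ≈ 3.944.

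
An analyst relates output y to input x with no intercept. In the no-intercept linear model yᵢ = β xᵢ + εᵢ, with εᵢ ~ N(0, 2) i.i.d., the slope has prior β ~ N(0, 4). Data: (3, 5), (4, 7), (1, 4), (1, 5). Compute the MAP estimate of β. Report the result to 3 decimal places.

β̂_MAP = 1.891

log p(β | y) = −Σ(yᵢ − βxᵢ)²/(2·2) − β²/(2·4) + const.
Setting the derivative to zero: Σxᵢ(yᵢ − βxᵢ)/2 − β/4 = 0, so β = Σxᵢyᵢ / (Σxᵢ² + σ²/τ²).
Σxᵢyᵢ = 3·5 + 4·7 + 1·4 + 1·5 = 52; Σxᵢ² = 27; σ²/τ² = 0.5.
β̂_MAP = 52 / (27 + 0.5) = 52/27.5 ≈ 1.891.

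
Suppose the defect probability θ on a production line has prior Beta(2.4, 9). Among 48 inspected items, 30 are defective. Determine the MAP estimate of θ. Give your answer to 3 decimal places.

Prior: Beta(2.4, 9).
Data: 30 successes in 48 trials. The binomial likelihood contributes θ^30(1−θ)^18, so the posterior is Beta(2.4+30, 9+18) = Beta(32.4, 27).
For Beta(a, b) with a, b > 1 the mode is (a−1)/(a+b−2) = 31.4/57.4 ≈ 0.547.

θ̂_MAP = 0.547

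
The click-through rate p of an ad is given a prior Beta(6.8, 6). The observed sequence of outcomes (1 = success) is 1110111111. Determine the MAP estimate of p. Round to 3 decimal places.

p̂_MAP = 0.712

Prior: Beta(6.8, 6).
Data: 9 successes in 10 trials (from the sequence). The binomial likelihood contributes p^9(1−p)^1, so the posterior is Beta(6.8+9, 6+1) = Beta(15.8, 7).
For Beta(a, b) with a, b > 1 the mode is (a−1)/(a+b−2) = 14.8/20.8 ≈ 0.712.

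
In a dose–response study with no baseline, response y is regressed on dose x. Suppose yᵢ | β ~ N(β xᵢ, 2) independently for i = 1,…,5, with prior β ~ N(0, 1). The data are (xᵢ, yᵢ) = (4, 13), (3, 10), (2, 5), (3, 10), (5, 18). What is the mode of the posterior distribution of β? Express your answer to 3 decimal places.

log p(β | y) = −Σ(yᵢ − βxᵢ)²/(2·2) − β²/(2·1) + const.
Setting the derivative to zero: Σxᵢ(yᵢ − βxᵢ)/2 − β/1 = 0, so β = Σxᵢyᵢ / (Σxᵢ² + σ²/τ²).
Σxᵢyᵢ = 4·13 + 3·10 + 2·5 + 3·10 + 5·18 = 212; Σxᵢ² = 63; σ²/τ² = 2.
β̂_MAP = 212 / (63 + 2) = 212/65 ≈ 3.262.

β̂_MAP = 3.262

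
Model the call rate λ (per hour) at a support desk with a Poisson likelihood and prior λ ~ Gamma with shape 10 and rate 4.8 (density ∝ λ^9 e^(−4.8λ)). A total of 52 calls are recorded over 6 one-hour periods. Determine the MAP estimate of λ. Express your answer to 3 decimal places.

λ̂_MAP = 5.648

Σxᵢ = 52, n = 6.
Posterior ∝ λ^9e^(−4.8λ) · λ^52e^(−6λ) = λ^61e^(−10.8λ), i.e. Gamma(shape=62, rate=10.8).
The mode of a Gamma(a, b) with a ≥ 1 (shape–rate) is (a−1)/b = 61/10.8 ≈ 5.648.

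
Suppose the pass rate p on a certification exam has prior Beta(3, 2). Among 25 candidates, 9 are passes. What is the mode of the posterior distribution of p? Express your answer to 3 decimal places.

p̂_MAP = 0.393

Prior: Beta(3, 2).
Data: 9 successes in 25 trials. The binomial likelihood contributes p^9(1−p)^16, so the posterior is Beta(3+9, 2+16) = Beta(12, 18).
For Beta(a, b) with a, b > 1 the mode is (a−1)/(a+b−2) = 11/28 ≈ 0.393.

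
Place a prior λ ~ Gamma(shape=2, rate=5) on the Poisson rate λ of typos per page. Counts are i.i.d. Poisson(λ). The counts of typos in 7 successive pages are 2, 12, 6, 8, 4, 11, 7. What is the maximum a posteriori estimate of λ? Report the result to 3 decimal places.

λ̂_MAP = 4.250

Σxᵢ = 2+12+6+8+4+11+7 = 50, with n = 7.
Posterior ∝ λe^(−5λ) · λ^50e^(−7λ) = λ^51e^(−12λ), i.e. Gamma(shape=52, rate=12).
The mode of a Gamma(a, b) with a ≥ 1 (shape–rate) is (a−1)/b = 51/12 ≈ 4.250.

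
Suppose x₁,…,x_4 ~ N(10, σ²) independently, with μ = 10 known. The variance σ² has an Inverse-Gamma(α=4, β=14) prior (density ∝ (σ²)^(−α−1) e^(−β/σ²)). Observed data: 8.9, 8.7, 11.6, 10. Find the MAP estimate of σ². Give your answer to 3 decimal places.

σ̂²_MAP = 2.390

Sum of squared deviations about the known mean: SS = (8.9−10)² + (8.7−10)² + (11.6−10)² + (10−10)² = 5.46.
The Normal likelihood contributes (σ²)^(−n/2) exp(−SS/(2σ²)), so the posterior is Inverse-Gamma(α + n/2, β + SS/2) = Inverse-Gamma(6, 16.73).
The mode of Inverse-Gamma(a, b) is b/(a+1) = 16.73/7 ≈ 2.390.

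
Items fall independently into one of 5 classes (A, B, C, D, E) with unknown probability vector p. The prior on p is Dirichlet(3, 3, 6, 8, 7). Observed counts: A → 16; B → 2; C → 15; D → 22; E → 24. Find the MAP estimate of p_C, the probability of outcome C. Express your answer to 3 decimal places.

The posterior is Dirichlet(αᵢ + nᵢ) = Dirichlet(19, 5, 21, 30, 31).
For a Dirichlet(a₁,…,a_K) with all aᵢ > 1, the mode has j-th component (aⱼ − 1)/(Σaᵢ − K).
Here Σaᵢ = 106 and K = 5, so p_C = (21 − 1)/(106 − 5) = 20/101 ≈ 0.198.

MAP estimate of p_C = 0.198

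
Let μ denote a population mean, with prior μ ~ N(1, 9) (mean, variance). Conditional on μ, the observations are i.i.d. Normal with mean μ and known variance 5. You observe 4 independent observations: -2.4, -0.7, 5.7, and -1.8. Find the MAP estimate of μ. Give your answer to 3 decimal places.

n = 4; x̄ = ((-2.4) + (-0.7) + 5.7 + (-1.8))/4 = 0.8/4 = 0.2.
For a Normal prior and Normal likelihood with known variance, the posterior is Normal; its mode equals its mean, the precision-weighted average.
Prior precision 1/σ₀² = 1/9; data precision n/σ² = 4/5 = 0.8.
μ̂ = ((1/9)·1 + 0.8·0.2) / (1/9 + 0.8) = (61/225)/(41/45) = 61/205 ≈ 0.298.

μ̂_MAP = 0.298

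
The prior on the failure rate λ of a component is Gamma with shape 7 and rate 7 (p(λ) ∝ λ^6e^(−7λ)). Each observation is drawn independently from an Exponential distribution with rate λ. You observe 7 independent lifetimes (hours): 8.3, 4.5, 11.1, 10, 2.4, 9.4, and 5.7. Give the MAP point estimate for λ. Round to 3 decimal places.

The Exponential(rate=λ) likelihood is ∝ λ^n e^(−λΣtᵢ). Here n = 7 and Σtᵢ = 8.3 + 4.5 + 11.1 + 10 + 2.4 + 9.4 + 5.7 = 51.4.
Posterior ∝ λ^6e^(−7λ) · λ^7e^(−51.4λ) = λ^13e^(−58.4λ), i.e. Gamma(14, 58.4).
Mode = (a−1)/b = 13/58.4 ≈ 0.223.

λ̂_MAP = 0.223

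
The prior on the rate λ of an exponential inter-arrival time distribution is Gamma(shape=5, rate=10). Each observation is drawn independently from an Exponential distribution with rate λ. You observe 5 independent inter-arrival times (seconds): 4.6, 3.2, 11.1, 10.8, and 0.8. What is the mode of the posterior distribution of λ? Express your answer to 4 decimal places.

The Exponential(rate=λ) likelihood is ∝ λ^n e^(−λΣtᵢ). Here n = 5 and Σtᵢ = 4.6 + 3.2 + 11.1 + 10.8 + 0.8 = 30.5.
Posterior ∝ λ^4e^(−10λ) · λ^5e^(−30.5λ) = λ^9e^(−40.5λ), i.e. Gamma(10, 40.5).
Mode = (a−1)/b = 9/40.5 ≈ 0.2222.

λ̂_MAP = 0.2222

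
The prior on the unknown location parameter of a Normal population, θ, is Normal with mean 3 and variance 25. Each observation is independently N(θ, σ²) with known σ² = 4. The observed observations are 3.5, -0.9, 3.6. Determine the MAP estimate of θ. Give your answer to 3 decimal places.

n = 3; x̄ = (3.5 + (-0.9) + 3.6)/3 = 6.2/3 = 31/15 ≈ 2.0667.
For a Normal prior and Normal likelihood with known variance, the posterior is Normal; its mode equals its mean, the precision-weighted average.
Prior precision 1/σ₀² = 1/25 = 0.04; data precision n/σ² = 3/4 = 0.75.
θ̂ = (0.04·3 + 0.75·(31/15)) / (0.04 + 0.75) = 1.67/0.79 = 167/79 ≈ 2.114.

θ̂_MAP = 2.114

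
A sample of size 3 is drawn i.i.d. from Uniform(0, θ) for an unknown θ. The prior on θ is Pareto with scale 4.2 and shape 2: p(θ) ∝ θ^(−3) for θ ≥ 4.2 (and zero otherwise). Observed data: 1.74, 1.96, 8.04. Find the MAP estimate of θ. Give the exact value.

The Uniform(0, θ) likelihood is θ^(−n) for θ ≥ max(xᵢ), zero otherwise. Here max(xᵢ) = 8.04.
Posterior ∝ θ^(−3) · θ^(−3) = θ^(−6) on θ ≥ max(4.2, 8.04) = 8.04.
This density is strictly decreasing in θ, so the posterior mode lies at the lower boundary of the support.

θ̂_MAP = 8.04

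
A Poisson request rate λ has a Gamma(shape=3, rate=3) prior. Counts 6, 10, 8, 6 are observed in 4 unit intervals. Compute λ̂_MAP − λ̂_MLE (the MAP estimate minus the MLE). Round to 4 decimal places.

MAP − MLE = -2.9286

Σxᵢ = 30. Posterior is Gamma(33, 7); MAP = (33−1)/7 = 32/7 ≈ 4.57143.
MLE = x̄ = 30/4 ≈ 7.50000.
Difference = 32/7 − 30/4 = -41/14 ≈ -2.9286.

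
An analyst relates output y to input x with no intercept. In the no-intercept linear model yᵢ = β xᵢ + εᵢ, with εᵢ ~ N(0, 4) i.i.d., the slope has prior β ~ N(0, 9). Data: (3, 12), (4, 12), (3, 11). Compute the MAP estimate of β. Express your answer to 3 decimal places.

β̂_MAP = 3.397

log p(β | y) = −Σ(yᵢ − βxᵢ)²/(2·4) − β²/(2·9) + const.
Setting the derivative to zero: Σxᵢ(yᵢ − βxᵢ)/4 − β/9 = 0, so β = Σxᵢyᵢ / (Σxᵢ² + σ²/τ²).
Σxᵢyᵢ = 3·12 + 4·12 + 3·11 = 117; Σxᵢ² = 34; σ²/τ² = 4/9.
β̂_MAP = 117 / (34 + 4/9) = 117/(310/9) = 1053/310 ≈ 3.397.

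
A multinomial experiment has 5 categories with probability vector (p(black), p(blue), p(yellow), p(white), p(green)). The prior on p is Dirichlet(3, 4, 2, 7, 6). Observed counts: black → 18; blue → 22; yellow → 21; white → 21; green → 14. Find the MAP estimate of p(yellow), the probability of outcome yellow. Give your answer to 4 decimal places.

MAP estimate of p(yellow) = 0.1947

The posterior is Dirichlet(αᵢ + nᵢ) = Dirichlet(21, 26, 23, 28, 20).
For a Dirichlet(a₁,…,a_K) with all aᵢ > 1, the mode has j-th component (aⱼ − 1)/(Σaᵢ − K).
Here Σaᵢ = 118 and K = 5, so p(yellow) = (23 − 1)/(118 − 5) = 22/113 ≈ 0.1947.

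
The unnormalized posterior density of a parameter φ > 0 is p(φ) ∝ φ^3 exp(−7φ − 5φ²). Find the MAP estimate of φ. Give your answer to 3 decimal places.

φ̂_MAP = 0.300

ℓ'(φ) = 3/φ − 7 − 10φ. Setting this to zero and multiplying by φ: 10φ² + 7φ − 3 = 0.
φ = (−7 + √(7² + 4·10·3)) / (2·10) = (−7 + √169) / 20 = (−7 + 13)/20 = 3/10.
ℓ''(φ) = −3/φ² − 10 < 0, confirming a maximum.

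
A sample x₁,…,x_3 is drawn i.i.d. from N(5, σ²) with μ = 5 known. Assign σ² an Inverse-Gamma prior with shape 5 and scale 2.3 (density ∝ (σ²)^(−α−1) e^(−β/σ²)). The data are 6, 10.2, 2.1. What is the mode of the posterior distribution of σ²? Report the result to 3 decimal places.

σ̂²_MAP = 2.737

Sum of squared deviations about the known mean: SS = (6−5)² + (10.2−5)² + (2.1−5)² = 36.45.
The Normal likelihood contributes (σ²)^(−n/2) exp(−SS/(2σ²)), so the posterior is Inverse-Gamma(α + n/2, β + SS/2) = Inverse-Gamma(6.5, 20.525).
The mode of Inverse-Gamma(a, b) is b/(a+1) = 20.525/7.5 ≈ 2.737.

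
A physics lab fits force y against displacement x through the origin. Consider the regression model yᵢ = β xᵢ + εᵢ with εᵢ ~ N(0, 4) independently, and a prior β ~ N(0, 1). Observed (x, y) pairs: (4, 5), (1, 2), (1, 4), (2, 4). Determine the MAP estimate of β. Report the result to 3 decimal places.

β̂_MAP = 1.308

log p(β | y) = −Σ(yᵢ − βxᵢ)²/(2·4) − β²/(2·1) + const.
Setting the derivative to zero: Σxᵢ(yᵢ − βxᵢ)/4 − β/1 = 0, so β = Σxᵢyᵢ / (Σxᵢ² + σ²/τ²).
Σxᵢyᵢ = 4·5 + 1·2 + 1·4 + 2·4 = 34; Σxᵢ² = 22; σ²/τ² = 4.
β̂_MAP = 34 / (22 + 4) = 34/26 ≈ 1.308.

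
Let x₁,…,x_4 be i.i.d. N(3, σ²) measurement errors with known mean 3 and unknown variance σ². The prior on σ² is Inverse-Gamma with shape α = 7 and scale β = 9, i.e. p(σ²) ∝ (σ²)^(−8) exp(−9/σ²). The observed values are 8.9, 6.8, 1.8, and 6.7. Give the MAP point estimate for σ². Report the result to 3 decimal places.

Sum of squared deviations about the known mean: SS = (8.9−3)² + (6.8−3)² + (1.8−3)² + (6.7−3)² = 64.38.
The Normal likelihood contributes (σ²)^(−n/2) exp(−SS/(2σ²)), so the posterior is Inverse-Gamma(α + n/2, β + SS/2) = Inverse-Gamma(9, 41.19).
The mode of Inverse-Gamma(a, b) is b/(a+1) = 41.19/10 ≈ 4.119.

σ̂²_MAP = 4.119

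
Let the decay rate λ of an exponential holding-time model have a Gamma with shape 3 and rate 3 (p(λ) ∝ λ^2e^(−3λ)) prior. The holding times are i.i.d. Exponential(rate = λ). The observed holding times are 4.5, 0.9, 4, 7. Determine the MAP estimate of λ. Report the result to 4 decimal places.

λ̂_MAP = 0.3093

The Exponential(rate=λ) likelihood is ∝ λ^n e^(−λΣtᵢ). Here n = 4 and Σtᵢ = 4.5 + 0.9 + 4 + 7 = 16.4.
Posterior ∝ λ^2e^(−3λ) · λ^4e^(−16.4λ) = λ^6e^(−19.4λ), i.e. Gamma(7, 19.4).
Mode = (a−1)/b = 6/19.4 ≈ 0.3093.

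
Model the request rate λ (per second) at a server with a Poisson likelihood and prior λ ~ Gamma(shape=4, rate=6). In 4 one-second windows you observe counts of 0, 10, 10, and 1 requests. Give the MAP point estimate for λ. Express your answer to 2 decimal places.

λ̂_MAP = 2.40

Σxᵢ = 0+10+10+1 = 21, with n = 4.
Posterior ∝ λ^3e^(−6λ) · λ^21e^(−4λ) = λ^24e^(−10λ), i.e. Gamma(shape=25, rate=10).
The mode of a Gamma(a, b) with a ≥ 1 (shape–rate) is (a−1)/b = 24/10 ≈ 2.40.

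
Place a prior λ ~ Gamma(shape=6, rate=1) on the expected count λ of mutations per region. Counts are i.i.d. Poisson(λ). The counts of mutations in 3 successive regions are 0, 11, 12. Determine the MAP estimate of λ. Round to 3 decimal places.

λ̂_MAP = 7.000

Σxᵢ = 0+11+12 = 23, with n = 3.
Posterior ∝ λ^5e^(−1λ) · λ^23e^(−3λ) = λ^28e^(−4λ), i.e. Gamma(shape=29, rate=4).
The mode of a Gamma(a, b) with a ≥ 1 (shape–rate) is (a−1)/b = 28/4 ≈ 7.000.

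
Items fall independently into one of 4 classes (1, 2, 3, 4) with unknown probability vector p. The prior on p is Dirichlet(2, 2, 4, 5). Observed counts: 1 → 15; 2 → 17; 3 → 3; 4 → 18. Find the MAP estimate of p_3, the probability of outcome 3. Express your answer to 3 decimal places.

The posterior is Dirichlet(αᵢ + nᵢ) = Dirichlet(17, 19, 7, 23).
For a Dirichlet(a₁,…,a_K) with all aᵢ > 1, the mode has j-th component (aⱼ − 1)/(Σaᵢ − K).
Here Σaᵢ = 66 and K = 4, so p_3 = (7 − 1)/(66 − 4) = 6/62 ≈ 0.097.

MAP estimate: 0.097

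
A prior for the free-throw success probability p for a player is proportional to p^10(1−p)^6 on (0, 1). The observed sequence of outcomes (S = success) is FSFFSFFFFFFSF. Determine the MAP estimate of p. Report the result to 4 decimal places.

The prior density ∝ p^10(1−p)^6 is the kernel of Beta(11, 7).
Data: 3 successes in 13 trials (from the sequence). The binomial likelihood contributes p^3(1−p)^10, so the posterior is Beta(11+3, 7+10) = Beta(14, 17).
For Beta(a, b) with a, b > 1 the mode is (a−1)/(a+b−2) = 13/29 ≈ 0.4483.

p̂_MAP = 0.4483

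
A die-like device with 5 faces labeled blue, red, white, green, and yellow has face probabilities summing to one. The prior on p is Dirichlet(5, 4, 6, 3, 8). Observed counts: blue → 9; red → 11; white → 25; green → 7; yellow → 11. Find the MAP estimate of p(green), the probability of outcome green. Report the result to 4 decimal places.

MAP estimate of p(green) = 0.1071

The posterior is Dirichlet(αᵢ + nᵢ) = Dirichlet(14, 15, 31, 10, 19).
For a Dirichlet(a₁,…,a_K) with all aᵢ > 1, the mode has j-th component (aⱼ − 1)/(Σaᵢ − K).
Here Σaᵢ = 89 and K = 5, so p(green) = (10 − 1)/(89 − 5) = 9/84 ≈ 0.1071.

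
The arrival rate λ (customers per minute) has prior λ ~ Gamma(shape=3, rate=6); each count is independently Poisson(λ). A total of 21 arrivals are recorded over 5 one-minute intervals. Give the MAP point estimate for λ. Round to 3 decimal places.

λ̂_MAP = 2.091

Σxᵢ = 21, n = 5.
Posterior ∝ λ^2e^(−6λ) · λ^21e^(−5λ) = λ^23e^(−11λ), i.e. Gamma(shape=24, rate=11).
The mode of a Gamma(a, b) with a ≥ 1 (shape–rate) is (a−1)/b = 23/11 ≈ 2.091.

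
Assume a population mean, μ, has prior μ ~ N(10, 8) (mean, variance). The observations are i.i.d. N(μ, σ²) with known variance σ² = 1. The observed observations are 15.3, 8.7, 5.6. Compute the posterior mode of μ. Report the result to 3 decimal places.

μ̂_MAP = 9.872

n = 3; x̄ = (15.3 + 8.7 + 5.6)/3 = 29.6/3 = 148/15 ≈ 9.8667.
For a Normal prior and Normal likelihood with known variance, the posterior is Normal; its mode equals its mean, the precision-weighted average.
Prior precision 1/σ₀² = 1/8 = 0.125; data precision n/σ² = 3/1 = 3.
μ̂ = (0.125·10 + 3·(148/15)) / (0.125 + 3) = 30.85/3.125 = 9.872.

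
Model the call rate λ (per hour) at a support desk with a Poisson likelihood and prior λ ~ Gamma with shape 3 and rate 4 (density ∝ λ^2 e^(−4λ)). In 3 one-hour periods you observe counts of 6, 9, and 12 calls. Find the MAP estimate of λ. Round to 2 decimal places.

Σxᵢ = 6+9+12 = 27, with n = 3.
Posterior ∝ λ^2e^(−4λ) · λ^27e^(−3λ) = λ^29e^(−7λ), i.e. Gamma(shape=30, rate=7).
The mode of a Gamma(a, b) with a ≥ 1 (shape–rate) is (a−1)/b = 29/7 ≈ 4.14.

λ̂_MAP = 4.14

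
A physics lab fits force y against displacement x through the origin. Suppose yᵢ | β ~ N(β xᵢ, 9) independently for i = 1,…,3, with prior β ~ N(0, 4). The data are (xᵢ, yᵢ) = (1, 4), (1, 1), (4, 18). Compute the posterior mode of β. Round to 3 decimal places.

β̂_MAP = 3.802

log p(β | y) = −Σ(yᵢ − βxᵢ)²/(2·9) − β²/(2·4) + const.
Setting the derivative to zero: Σxᵢ(yᵢ − βxᵢ)/9 − β/4 = 0, so β = Σxᵢyᵢ / (Σxᵢ² + σ²/τ²).
Σxᵢyᵢ = 1·4 + 1·1 + 4·18 = 77; Σxᵢ² = 18; σ²/τ² = 2.25.
β̂_MAP = 77 / (18 + 2.25) = 77/20.25 ≈ 3.802.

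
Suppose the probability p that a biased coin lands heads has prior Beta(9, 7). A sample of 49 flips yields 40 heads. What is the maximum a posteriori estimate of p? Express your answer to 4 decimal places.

p̂_MAP = 0.7619

Prior: Beta(9, 7).
Data: 40 successes in 49 trials. The binomial likelihood contributes p^40(1−p)^9, so the posterior is Beta(9+40, 7+9) = Beta(49, 16).
For Beta(a, b) with a, b > 1 the mode is (a−1)/(a+b−2) = 48/63 ≈ 0.7619.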